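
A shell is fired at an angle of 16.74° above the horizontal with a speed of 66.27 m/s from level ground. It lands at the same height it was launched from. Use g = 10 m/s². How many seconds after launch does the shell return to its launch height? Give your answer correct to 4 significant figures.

3.818 s

Vertical component: v_y = 66.27 sin 16.74° = 19.088 m/s.
For a projectile landing at launch height, time of flight is t = 2 v_y / g = 2 × 19.088 / 10 = 3.818 s.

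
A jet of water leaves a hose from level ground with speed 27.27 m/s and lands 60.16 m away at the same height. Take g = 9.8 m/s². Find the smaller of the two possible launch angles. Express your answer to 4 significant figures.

Level-ground range: R = v₀² sin(2θ)/g ⇒ sin 2θ = R g / v₀² = 60.16×9.8/27.27² = 0.7928.
2θ = arcsin(0.7928) = 52.448° or 180° − 52.448° = 127.552°.
So θ = 26.22° or θ = 63.78°.

26.22°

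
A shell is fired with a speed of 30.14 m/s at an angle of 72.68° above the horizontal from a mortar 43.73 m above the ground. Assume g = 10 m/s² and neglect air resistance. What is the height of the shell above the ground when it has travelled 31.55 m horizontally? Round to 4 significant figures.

83.08 m

v_x = 30.14 cos 72.68° = 8.9729 m/s, v_y0 = 30.14 sin 72.68° = 28.773 m/s.
Time to reach x = 31.55 m: t = x / v_x = 31.55 / 8.9729 = 3.5161 s.
y = 43.73 + v_y0 t − ½ g t² = 43.73 + 28.773×3.5161 − 5.000×3.5161² = 83.08 m.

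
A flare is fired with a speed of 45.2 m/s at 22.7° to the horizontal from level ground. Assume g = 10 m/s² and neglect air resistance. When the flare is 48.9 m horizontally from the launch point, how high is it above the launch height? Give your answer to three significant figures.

13.6 m

v_x = 45.2 cos 22.7° = 41.70 m/s, v_y0 = 45.2 sin 22.7° = 17.44 m/s.
Time to reach x = 48.9 m: t = x / v_x = 48.9 / 41.70 = 1.173 s.
y = v_y0 t − ½ g t² = 17.44×1.173 − 5.000×1.173² = 13.6 m.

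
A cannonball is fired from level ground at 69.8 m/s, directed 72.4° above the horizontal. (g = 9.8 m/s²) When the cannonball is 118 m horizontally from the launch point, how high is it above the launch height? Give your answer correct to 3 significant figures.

v_x = 69.8 cos 72.4° = 21.11 m/s, v_y0 = 69.8 sin 72.4° = 66.53 m/s.
Time to reach x = 118 m: t = x / v_x = 118 / 21.11 = 5.590 s.
y = v_y0 t − ½ g t² = 66.53×5.590 − 4.900×5.590² = 219 m.

219 m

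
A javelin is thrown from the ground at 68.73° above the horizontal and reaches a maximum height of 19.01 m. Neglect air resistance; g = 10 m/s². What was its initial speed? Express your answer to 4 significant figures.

At maximum height v_y = 0, so (v₀ sin θ)² = 2 g H.
v₀ sin 68.73° = √(2 × 10 × 19.01) = 19.499 m/s.
v₀ = 19.499 / sin 68.73° = 19.499 / 0.9319 = 20.92 m/s.

20.92 m/s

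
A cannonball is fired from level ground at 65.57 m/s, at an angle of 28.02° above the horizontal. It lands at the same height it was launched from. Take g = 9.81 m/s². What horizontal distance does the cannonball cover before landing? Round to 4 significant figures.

For level ground, R = v₀² sin(2θ) / g.
sin(2 × 28.02°) = sin 56.040° = 0.8294.
R = (65.57)² × 0.8294 / 9.81 = 363.5 m.

363.5 m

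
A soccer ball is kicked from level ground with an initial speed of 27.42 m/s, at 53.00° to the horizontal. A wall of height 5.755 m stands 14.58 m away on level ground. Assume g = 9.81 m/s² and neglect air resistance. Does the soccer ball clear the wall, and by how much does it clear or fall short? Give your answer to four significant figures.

Yes — it clears the wall by 9.764 m.

v_x = 27.42 cos 53.00° = 16.502 m/s; v_y0 = 27.42 sin 53.00° = 21.899 m/s.
Time to reach the wall: t = 14.58 / 16.502 = 0.88353 s.
Height at that point: y = 21.899×0.88353 − 4.905×0.88353² = 15.519 m.
That is 15.519 − 5.755 = 9.764 m above the top of the wall, so the soccer ball clears it.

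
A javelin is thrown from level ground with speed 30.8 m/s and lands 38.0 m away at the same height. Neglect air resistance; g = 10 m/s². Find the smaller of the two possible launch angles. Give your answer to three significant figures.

11.8°

Level-ground range: R = v₀² sin(2θ)/g ⇒ sin 2θ = R g / v₀² = 38.0×10/30.8² = 0.4006.
2θ = arcsin(0.4006) = 23.62° or 180° − 23.62° = 156.38°.
So θ = 11.8° or θ = 78.2°.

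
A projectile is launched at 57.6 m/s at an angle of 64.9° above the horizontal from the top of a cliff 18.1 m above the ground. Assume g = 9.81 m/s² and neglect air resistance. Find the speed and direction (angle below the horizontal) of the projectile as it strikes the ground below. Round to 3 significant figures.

60.6 m/s at 66.2° below the horizontal

v_x = 57.6 cos 64.9° = 24.43 m/s (constant).
|v_y| at impact = √((52.16)² + 2×9.81×18.1) = 55.46 m/s.
Speed = √(24.43² + 55.46²) = 60.6 m/s; angle = arctan(55.46/24.43) = 66.2° below horizontal.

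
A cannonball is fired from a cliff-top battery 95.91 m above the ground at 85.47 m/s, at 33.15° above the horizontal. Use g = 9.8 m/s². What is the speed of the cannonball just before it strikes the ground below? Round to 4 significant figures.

95.84 m/s

v_x = 85.47 cos 33.15° = 71.559 m/s is unchanged throughout.
For the vertical component, v_y² = v_y0² + 2 g h = (46.738)² + 2×9.8×95.91 = 4064.3, so |v_y| = 63.752 m/s.
Impact speed = √(v_x² + v_y²) = √(5120.7 + 4064.3) = 95.84 m/s.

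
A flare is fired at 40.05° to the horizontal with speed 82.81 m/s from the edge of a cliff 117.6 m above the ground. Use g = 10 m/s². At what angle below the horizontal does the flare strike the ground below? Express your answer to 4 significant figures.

v_x = 82.81 cos 40.05° = 63.390 m/s.
At impact |v_y| = √(v_y0² + 2 g h) = √(53.285² + 2×10×117.6) = 72.051 m/s.
Angle below horizontal = arctan(|v_y| / v_x) = arctan(72.051 / 63.390) = 48.66°.

48.66°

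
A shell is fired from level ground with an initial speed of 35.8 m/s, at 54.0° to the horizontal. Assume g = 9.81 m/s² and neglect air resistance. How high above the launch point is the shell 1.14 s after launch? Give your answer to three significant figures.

v_y0 = 35.8 sin 54.0° = 28.96 m/s.
y(t) = v_y0 t − ½ g t² = 28.96×1.14 − 4.905×1.14² = 26.6 m.

26.6 m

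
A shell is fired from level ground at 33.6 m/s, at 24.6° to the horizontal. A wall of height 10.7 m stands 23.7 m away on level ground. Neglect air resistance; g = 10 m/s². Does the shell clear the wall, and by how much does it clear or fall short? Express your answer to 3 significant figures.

v_x = 33.6 cos 24.6° = 30.55 m/s; v_y0 = 33.6 sin 24.6° = 13.99 m/s.
Time to reach the wall: t = 23.7 / 30.55 = 0.7758 s.
Height at that point: y = 13.99×0.7758 − 5.000×0.7758² = 7.844 m.
That is 10.7 − 7.844 = 2.86 m below the top of the wall, so the shell does not clear it.

No — it falls 2.86 m short of clearing the wall.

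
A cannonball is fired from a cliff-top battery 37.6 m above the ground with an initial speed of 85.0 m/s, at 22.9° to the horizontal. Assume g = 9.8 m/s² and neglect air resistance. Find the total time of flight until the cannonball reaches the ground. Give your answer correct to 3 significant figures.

7.74 s

Vertical component: v_y = 85.0 sin 22.9° = 33.08 m/s.
Taking up as positive with launch at y = 37.6 m, landing at y = 0: 0 = 37.6 + 33.08 t − ½(9.8) t².
Solving 4.900 t² − 33.08 t − 37.6 = 0 gives t = [33.08 + √(33.08² + 4·4.900·37.6)] / 9.800 = 7.74 s.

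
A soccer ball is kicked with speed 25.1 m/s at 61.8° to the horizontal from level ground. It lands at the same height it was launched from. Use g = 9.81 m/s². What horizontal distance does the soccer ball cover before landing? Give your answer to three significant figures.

For level ground, R = v₀² sin(2θ) / g.
sin(2 × 61.8°) = sin 123.6° = 0.8329.
R = (25.1)² × 0.8329 / 9.81 = 53.5 m.

53.5 m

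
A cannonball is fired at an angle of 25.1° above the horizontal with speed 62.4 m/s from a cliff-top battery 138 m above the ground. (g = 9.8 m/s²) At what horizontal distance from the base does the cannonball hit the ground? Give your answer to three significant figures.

Components: v_x = 62.4 cos 25.1° = 56.51 m/s, v_y = 62.4 sin 25.1° = 26.47 m/s.
Vertical: 0 = 138 + 26.47 t − ½(9.8) t² ⇒ 4.900 t² − 26.47 t − 138 = 0.
t = [26.47 + √(700.7 + 2705)] / 9.800 = 8.656 s.
Horizontal: R = v_x · t = 56.51 × 8.656 = 489 m.

489 m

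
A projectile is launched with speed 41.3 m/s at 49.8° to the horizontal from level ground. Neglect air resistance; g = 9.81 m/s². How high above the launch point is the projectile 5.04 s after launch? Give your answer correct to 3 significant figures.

34.4 m

v_y0 = 41.3 sin 49.8° = 31.54 m/s.
y(t) = v_y0 t − ½ g t² = 31.54×5.04 − 4.905×5.04² = 34.4 m.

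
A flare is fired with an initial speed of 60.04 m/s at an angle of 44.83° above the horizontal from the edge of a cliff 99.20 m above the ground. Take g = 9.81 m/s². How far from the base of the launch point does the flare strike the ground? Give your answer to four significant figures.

449.1 m

Components: v_x = 60.04 cos 44.83° = 42.580 m/s, v_y = 60.04 sin 44.83° = 42.329 m/s.
Vertical: 0 = 99.20 + 42.329 t − ½(9.81) t² ⇒ 4.905 t² − 42.329 t − 99.20 = 0.
t = [42.329 + √(1791.7 + 1946.3)] / 9.810 = 10.547 s.
Horizontal: R = v_x · t = 42.580 × 10.547 = 449.1 m.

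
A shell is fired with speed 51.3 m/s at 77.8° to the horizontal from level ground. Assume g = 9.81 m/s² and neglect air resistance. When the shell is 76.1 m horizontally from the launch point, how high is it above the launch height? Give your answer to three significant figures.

110 m

v_x = 51.3 cos 77.8° = 10.84 m/s, v_y0 = 51.3 sin 77.8° = 50.14 m/s.
Time to reach x = 76.1 m: t = x / v_x = 76.1 / 10.84 = 7.020 s.
y = v_y0 t − ½ g t² = 50.14×7.020 − 4.905×7.020² = 110 m.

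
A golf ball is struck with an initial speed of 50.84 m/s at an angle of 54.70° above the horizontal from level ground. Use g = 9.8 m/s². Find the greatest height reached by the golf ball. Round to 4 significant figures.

87.84 m

Vertical component of launch velocity: v_y = 50.84 sin 54.70° = 41.492 m/s.
At the highest point the vertical velocity is zero, so v_y² = 2 g h_max.
h_max = (41.492)² / (2 × 9.8) = 1721.6 / 19.60 = 87.84 m.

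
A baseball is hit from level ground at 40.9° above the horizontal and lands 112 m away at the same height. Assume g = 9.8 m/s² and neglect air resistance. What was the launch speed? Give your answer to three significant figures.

On level ground, R = v₀² sin(2θ) / g, so v₀ = √(R g / sin 2θ).
sin(2 × 40.9°) = 0.9898.
v₀ = √(112 × 9.8 / 0.9898) = √1109 = 33.3 m/s.

33.3 m/s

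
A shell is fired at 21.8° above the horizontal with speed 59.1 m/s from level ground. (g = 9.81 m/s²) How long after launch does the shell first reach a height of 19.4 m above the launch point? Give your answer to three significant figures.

1.21 s

v_y0 = 59.1 sin 21.8° = 21.95 m/s.
Set y = v_y0 t − ½ g t² = 19.4: 4.905 t² − 21.95 t + 19.4 = 0.
t = [21.95 ± √(481.8 − 380.6)] / 9.81 = (21.95 ± 10.06) / 9.81, giving t = 1.21 s or t = 3.26 s.
The shell is on the way up at the first time, so t = 1.21 s.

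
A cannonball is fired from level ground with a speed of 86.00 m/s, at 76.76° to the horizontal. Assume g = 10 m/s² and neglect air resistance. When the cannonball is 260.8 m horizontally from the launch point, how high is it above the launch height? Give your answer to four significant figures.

v_x = 86.00 cos 76.76° = 19.697 m/s, v_y0 = 86.00 sin 76.76° = 83.714 m/s.
Time to reach x = 260.8 m: t = x / v_x = 260.8 / 19.697 = 13.241 s.
y = v_y0 t − ½ g t² = 83.714×13.241 − 5.000×13.241² = 231.8 m.

231.8 m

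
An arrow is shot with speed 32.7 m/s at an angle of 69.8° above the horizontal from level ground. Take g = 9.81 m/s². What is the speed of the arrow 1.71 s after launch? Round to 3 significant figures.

v_x = 32.7 cos 69.8° = 11.29 m/s (constant).
v_y(t) = 32.7 sin 69.8° − g t = 30.69 − 9.81 × 1.71 = 13.91 m/s.
Speed = √(v_x² + v_y²) = √(127.5 + 193.5) = 17.9 m/s.

17.9 m/s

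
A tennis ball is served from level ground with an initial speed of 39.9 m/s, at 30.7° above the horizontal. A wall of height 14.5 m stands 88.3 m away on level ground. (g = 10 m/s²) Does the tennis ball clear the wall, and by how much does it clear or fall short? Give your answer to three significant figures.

v_x = 39.9 cos 30.7° = 34.31 m/s; v_y0 = 39.9 sin 30.7° = 20.37 m/s.
Time to reach the wall: t = 88.3 / 34.31 = 2.574 s.
Height at that point: y = 20.37×2.574 − 5.000×2.574² = 19.31 m.
That is 19.31 − 14.5 = 4.81 m above the top of the wall, so the tennis ball clears it.

Yes — it clears the wall by 4.81 m.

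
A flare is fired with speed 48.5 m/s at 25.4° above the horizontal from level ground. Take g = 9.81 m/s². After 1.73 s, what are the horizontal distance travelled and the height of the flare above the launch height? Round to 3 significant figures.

v_x = 48.5 cos 25.4° = 43.81 m/s; v_y0 = 48.5 sin 25.4° = 20.80 m/s.
x = v_x t = 43.81 × 1.73 = 75.8 m.
y = v_y0 t − ½ g t² = 20.80×1.73 − 4.905×1.73² = 21.3 m.

x = 75.8 m, y = 21.3 m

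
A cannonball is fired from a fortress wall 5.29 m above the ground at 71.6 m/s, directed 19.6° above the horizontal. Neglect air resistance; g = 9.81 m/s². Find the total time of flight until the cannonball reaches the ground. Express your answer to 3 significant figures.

5.11 s

Vertical component: v_y = 71.6 sin 19.6° = 24.02 m/s.
Taking up as positive with launch at y = 5.29 m, landing at y = 0: 0 = 5.29 + 24.02 t − ½(9.81) t².
Solving 4.905 t² − 24.02 t − 5.29 = 0 gives t = [24.02 + √(24.02² + 4·4.905·5.29)] / 9.810 = 5.11 s.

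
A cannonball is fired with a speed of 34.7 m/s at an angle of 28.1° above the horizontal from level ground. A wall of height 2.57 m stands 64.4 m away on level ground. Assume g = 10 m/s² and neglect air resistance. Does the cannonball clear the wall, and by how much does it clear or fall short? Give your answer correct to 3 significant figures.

v_x = 34.7 cos 28.1° = 30.61 m/s; v_y0 = 34.7 sin 28.1° = 16.34 m/s.
Time to reach the wall: t = 64.4 / 30.61 = 2.104 s.
Height at that point: y = 16.34×2.104 − 5.000×2.104² = 12.25 m.
That is 12.25 − 2.57 = 9.68 m above the top of the wall, so the cannonball clears it.

Yes — it clears the wall by 9.68 m.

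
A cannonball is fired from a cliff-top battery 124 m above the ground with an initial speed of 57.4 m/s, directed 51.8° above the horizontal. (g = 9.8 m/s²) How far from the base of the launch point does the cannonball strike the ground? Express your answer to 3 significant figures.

Components: v_x = 57.4 cos 51.8° = 35.50 m/s, v_y = 57.4 sin 51.8° = 45.11 m/s.
Vertical: 0 = 124 + 45.11 t − ½(9.8) t² ⇒ 4.900 t² − 45.11 t − 124 = 0.
t = [45.11 + √(2035 + 2430)] / 9.800 = 11.42 s.
Horizontal: R = v_x · t = 35.50 × 11.42 = 405 m.

405 m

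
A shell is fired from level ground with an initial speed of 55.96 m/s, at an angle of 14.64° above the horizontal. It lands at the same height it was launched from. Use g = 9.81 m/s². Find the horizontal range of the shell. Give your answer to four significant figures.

Components: v_x = 55.96 cos 14.64° = 54.143 m/s, v_y = 55.96 sin 14.64° = 14.144 m/s.
Time of flight (same landing height): t = 2 v_y / g = 2 × 14.144 / 9.81 = 2.8836 s.
Range: R = v_x · t = 54.143 × 2.8836 = 156.1 m.

156.1 m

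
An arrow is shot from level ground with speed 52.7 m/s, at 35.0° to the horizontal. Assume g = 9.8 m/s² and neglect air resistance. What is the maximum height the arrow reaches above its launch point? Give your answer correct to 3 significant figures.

Vertical component of launch velocity: v_y = 52.7 sin 35.0° = 30.23 m/s.
At the highest point the vertical velocity is zero, so v_y² = 2 g h_max.
h_max = (30.23)² / (2 × 9.8) = 913.9 / 19.60 = 46.6 m.

46.6 m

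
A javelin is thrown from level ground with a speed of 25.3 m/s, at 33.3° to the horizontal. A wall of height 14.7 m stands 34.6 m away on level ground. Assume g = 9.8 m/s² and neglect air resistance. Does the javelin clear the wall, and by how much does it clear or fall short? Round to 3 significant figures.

No — it falls 5.09 m short of clearing the wall.

v_x = 25.3 cos 33.3° = 21.15 m/s; v_y0 = 25.3 sin 33.3° = 13.89 m/s.
Time to reach the wall: t = 34.6 / 21.15 = 1.636 s.
Height at that point: y = 13.89×1.636 − 4.900×1.636² = 9.609 m.
That is 14.7 − 9.609 = 5.09 m below the top of the wall, so the javelin does not clear it.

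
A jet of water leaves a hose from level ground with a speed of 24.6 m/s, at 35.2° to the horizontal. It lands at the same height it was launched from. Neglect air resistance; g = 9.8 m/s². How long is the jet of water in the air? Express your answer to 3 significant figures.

2.89 s

Vertical component: v_y = 24.6 sin 35.2° = 14.18 m/s.
For a projectile landing at launch height, time of flight is t = 2 v_y / g = 2 × 14.18 / 9.8 = 2.89 s.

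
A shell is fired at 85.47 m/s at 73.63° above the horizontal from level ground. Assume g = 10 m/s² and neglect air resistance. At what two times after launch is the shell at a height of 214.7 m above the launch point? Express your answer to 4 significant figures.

3.270 s and 13.13 s

v_y0 = 85.47 sin 73.63° = 82.005 m/s.
Set y = v_y0 t − ½ g t² = 214.7: 5.000 t² − 82.005 t + 214.7 = 0.
t = [82.005 ± √(6724.8 − 4294.0)] / 10 = (82.005 ± 49.303) / 10, giving t = 3.270 s or t = 13.13 s.
So the shell is at 214.7 m at t = 3.270 s (rising) and t = 13.13 s (falling).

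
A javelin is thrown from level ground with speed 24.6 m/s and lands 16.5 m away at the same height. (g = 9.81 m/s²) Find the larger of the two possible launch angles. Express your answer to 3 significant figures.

Level-ground range: R = v₀² sin(2θ)/g ⇒ sin 2θ = R g / v₀² = 16.5×9.81/24.6² = 0.2675.
2θ = arcsin(0.2675) = 15.52° or 180° − 15.52° = 164.48°.
So θ = 7.76° or θ = 82.2°.

82.2°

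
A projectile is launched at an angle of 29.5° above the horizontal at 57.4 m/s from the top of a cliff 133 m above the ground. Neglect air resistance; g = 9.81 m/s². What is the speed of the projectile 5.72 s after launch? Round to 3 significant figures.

v_x = 57.4 cos 29.5° = 49.96 m/s (constant).
v_y(t) = 57.4 sin 29.5° − g t = 28.27 − 9.81 × 5.72 = -27.84 m/s.
Speed = √(v_x² + v_y²) = √(2496 + 775.1) = 57.2 m/s.

57.2 m/s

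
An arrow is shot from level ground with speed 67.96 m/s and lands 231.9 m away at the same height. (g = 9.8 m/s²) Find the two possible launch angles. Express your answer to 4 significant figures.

Level-ground range: R = v₀² sin(2θ)/g ⇒ sin 2θ = R g / v₀² = 231.9×9.8/67.96² = 0.4921.
2θ = arcsin(0.4921) = 29.479° or 180° − 29.479° = 150.521°.
So θ = 14.74° or θ = 75.26°.

14.74° and 75.26°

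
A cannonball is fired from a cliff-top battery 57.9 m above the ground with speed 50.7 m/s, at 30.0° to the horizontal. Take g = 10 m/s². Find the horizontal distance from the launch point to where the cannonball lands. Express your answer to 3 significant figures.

Components: v_x = 50.7 cos 30.0° = 43.91 m/s, v_y = 50.7 sin 30.0° = 25.35 m/s.
Vertical: 0 = 57.9 + 25.35 t − ½(10) t² ⇒ 5.000 t² − 25.35 t − 57.9 = 0.
t = [25.35 + √(642.6 + 1158)] / 10.00 = 6.778 s.
Horizontal: R = v_x · t = 43.91 × 6.778 = 298 m.

298 m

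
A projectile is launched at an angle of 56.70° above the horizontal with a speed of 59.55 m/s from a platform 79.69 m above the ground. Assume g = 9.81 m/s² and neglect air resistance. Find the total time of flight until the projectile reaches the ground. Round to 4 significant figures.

11.55 s

Vertical component: v_y = 59.55 sin 56.70° = 49.772 m/s.
Taking up as positive with launch at y = 79.69 m, landing at y = 0: 0 = 79.69 + 49.772 t − ½(9.81) t².
Solving 4.905 t² − 49.772 t − 79.69 = 0 gives t = [49.772 + √(49.772² + 4·4.905·79.69)] / 9.810 = 11.55 s.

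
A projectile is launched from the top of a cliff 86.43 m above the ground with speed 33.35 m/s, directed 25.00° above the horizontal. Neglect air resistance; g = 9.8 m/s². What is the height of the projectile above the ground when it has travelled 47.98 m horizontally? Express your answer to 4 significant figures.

96.46 m

v_x = 33.35 cos 25.00° = 30.225 m/s, v_y0 = 33.35 sin 25.00° = 14.094 m/s.
Time to reach x = 47.98 m: t = x / v_x = 47.98 / 30.225 = 1.5874 s.
y = 86.43 + v_y0 t − ½ g t² = 86.43 + 14.094×1.5874 − 4.900×1.5874² = 96.46 m.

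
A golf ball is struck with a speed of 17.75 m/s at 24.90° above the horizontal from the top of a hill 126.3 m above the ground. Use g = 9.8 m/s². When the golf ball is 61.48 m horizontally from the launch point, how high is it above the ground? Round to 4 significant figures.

v_x = 17.75 cos 24.90° = 16.100 m/s, v_y0 = 17.75 sin 24.90° = 7.4734 m/s.
Time to reach x = 61.48 m: t = x / v_x = 61.48 / 16.100 = 3.8186 s.
y = 126.3 + v_y0 t − ½ g t² = 126.3 + 7.4734×3.8186 − 4.900×3.8186² = 83.39 m.

83.39 m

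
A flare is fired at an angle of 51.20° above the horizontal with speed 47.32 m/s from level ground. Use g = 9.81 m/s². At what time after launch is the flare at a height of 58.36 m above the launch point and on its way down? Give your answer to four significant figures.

5.254 s

v_y0 = 47.32 sin 51.20° = 36.878 m/s.
Set y = v_y0 t − ½ g t² = 58.36: 4.905 t² − 36.878 t + 58.36 = 0.
t = [36.878 ± √(1360.0 − 1145.0)] / 9.81 = (36.878 ± 14.663) / 9.81, giving t = 2.265 s or t = 5.254 s.
On the way down corresponds to the larger root: t = 5.254 s.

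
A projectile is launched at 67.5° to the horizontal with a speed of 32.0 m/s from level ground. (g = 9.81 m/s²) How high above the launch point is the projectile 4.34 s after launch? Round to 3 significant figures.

35.9 m

v_y0 = 32.0 sin 67.5° = 29.56 m/s.
y(t) = v_y0 t − ½ g t² = 29.56×4.34 − 4.905×4.34² = 35.9 m.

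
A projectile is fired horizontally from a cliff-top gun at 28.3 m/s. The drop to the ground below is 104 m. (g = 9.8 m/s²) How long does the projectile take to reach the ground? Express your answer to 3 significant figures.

The horizontal speed doesn't affect the fall. With v_y0 = 0, h = ½ g t².
t = √(2 × 104 / 9.8) = √21.22 = 4.61 s.

4.61 s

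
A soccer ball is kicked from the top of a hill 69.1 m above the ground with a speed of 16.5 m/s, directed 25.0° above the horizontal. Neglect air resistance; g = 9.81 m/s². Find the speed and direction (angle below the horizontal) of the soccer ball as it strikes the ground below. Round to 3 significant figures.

40.3 m/s at 68.2° below the horizontal

v_x = 16.5 cos 25.0° = 14.95 m/s (constant).
|v_y| at impact = √((6.973)² + 2×9.81×69.1) = 37.47 m/s.
Speed = √(14.95² + 37.47²) = 40.3 m/s; angle = arctan(37.47/14.95) = 68.2° below horizontal.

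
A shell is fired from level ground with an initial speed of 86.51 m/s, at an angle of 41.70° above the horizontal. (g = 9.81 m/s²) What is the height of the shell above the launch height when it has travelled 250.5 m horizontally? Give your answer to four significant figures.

149.4 m

v_x = 86.51 cos 41.70° = 64.592 m/s, v_y0 = 86.51 sin 41.70° = 57.549 m/s.
Time to reach x = 250.5 m: t = x / v_x = 250.5 / 64.592 = 3.8782 s.
y = v_y0 t − ½ g t² = 57.549×3.8782 − 4.905×3.8782² = 149.4 m.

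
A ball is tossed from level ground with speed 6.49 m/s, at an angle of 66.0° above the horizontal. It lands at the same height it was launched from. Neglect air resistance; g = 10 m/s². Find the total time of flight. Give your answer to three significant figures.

1.19 s

Vertical component: v_y = 6.49 sin 66.0° = 5.929 m/s.
For a projectile landing at launch height, time of flight is t = 2 v_y / g = 2 × 5.929 / 10 = 1.19 s.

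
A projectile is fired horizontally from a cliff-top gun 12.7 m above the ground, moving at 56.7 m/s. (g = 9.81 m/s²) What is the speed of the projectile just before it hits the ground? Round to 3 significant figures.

Fall time: t = √(2 × 12.7 / 9.81) = 1.609 s.
At impact: v_x = 56.7 m/s (unchanged), v_y = g t = 9.81 × 1.609 = 15.78 m/s.
Speed = √(v_x² + v_y²) = √(3215 + 249.0) = 58.9 m/s.

58.9 m/s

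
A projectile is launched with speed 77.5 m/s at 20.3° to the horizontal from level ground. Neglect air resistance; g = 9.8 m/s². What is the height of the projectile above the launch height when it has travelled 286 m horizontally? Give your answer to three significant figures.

29.9 m

v_x = 77.5 cos 20.3° = 72.69 m/s, v_y0 = 77.5 sin 20.3° = 26.89 m/s.
Time to reach x = 286 m: t = x / v_x = 286 / 72.69 = 3.935 s.
y = v_y0 t − ½ g t² = 26.89×3.935 − 4.900×3.935² = 29.9 m.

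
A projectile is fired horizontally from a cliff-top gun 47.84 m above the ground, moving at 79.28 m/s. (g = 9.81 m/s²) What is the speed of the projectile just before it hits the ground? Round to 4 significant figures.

84.99 m/s

Fall time: t = √(2 × 47.84 / 9.81) = 3.1230 s.
At impact: v_x = 79.28 m/s (unchanged), v_y = g t = 9.81 × 3.1230 = 30.637 m/s.
Speed = √(v_x² + v_y²) = √(6285.3 + 938.63) = 84.99 m/s.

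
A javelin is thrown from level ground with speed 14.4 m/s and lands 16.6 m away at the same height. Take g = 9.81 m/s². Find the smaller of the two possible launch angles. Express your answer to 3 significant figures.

25.9°

Level-ground range: R = v₀² sin(2θ)/g ⇒ sin 2θ = R g / v₀² = 16.6×9.81/14.4² = 0.7853.
2θ = arcsin(0.7853) = 51.75° or 180° − 51.75° = 128.25°.
So θ = 25.9° or θ = 64.1°.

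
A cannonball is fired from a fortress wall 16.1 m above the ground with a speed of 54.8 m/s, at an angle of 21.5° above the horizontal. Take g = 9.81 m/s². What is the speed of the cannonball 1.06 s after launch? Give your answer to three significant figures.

51.9 m/s

v_x = 54.8 cos 21.5° = 50.99 m/s (constant).
v_y(t) = 54.8 sin 21.5° − g t = 20.08 − 9.81 × 1.06 = 9.681 m/s.
Speed = √(v_x² + v_y²) = √(2600 + 93.72) = 51.9 m/s.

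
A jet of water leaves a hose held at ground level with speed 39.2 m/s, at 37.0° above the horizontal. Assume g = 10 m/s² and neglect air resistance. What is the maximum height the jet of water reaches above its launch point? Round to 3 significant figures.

27.8 m

Vertical component of launch velocity: v_y = 39.2 sin 37.0° = 23.59 m/s.
At the highest point the vertical velocity is zero, so v_y² = 2 g h_max.
h_max = (23.59)² / (2 × 10) = 556.5 / 20.00 = 27.8 m.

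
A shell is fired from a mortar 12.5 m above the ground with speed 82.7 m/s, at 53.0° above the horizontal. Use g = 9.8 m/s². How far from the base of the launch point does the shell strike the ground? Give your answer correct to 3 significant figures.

Components: v_x = 82.7 cos 53.0° = 49.77 m/s, v_y = 82.7 sin 53.0° = 66.05 m/s.
Vertical: 0 = 12.5 + 66.05 t − ½(9.8) t² ⇒ 4.900 t² − 66.05 t − 12.5 = 0.
t = [66.05 + √(4363 + 245.0)] / 9.800 = 13.67 s.
Horizontal: R = v_x · t = 49.77 × 13.67 = 680 m.

680 m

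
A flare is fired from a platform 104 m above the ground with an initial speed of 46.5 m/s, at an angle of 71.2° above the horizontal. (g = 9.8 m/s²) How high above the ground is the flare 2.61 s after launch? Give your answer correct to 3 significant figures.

186 m

v_y0 = 46.5 sin 71.2° = 44.02 m/s.
y(t) = 104 + v_y0 t − ½ g t² = 104 + 44.02×2.61 − ½×9.8×2.61² = 186 m.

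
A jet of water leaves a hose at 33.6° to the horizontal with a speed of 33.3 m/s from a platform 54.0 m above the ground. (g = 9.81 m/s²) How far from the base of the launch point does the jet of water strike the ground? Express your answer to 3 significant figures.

Components: v_x = 33.3 cos 33.6° = 27.74 m/s, v_y = 33.3 sin 33.6° = 18.43 m/s.
Vertical: 0 = 54.0 + 18.43 t − ½(9.81) t² ⇒ 4.905 t² − 18.43 t − 54.0 = 0.
t = [18.43 + √(339.7 + 1059)] / 9.810 = 5.691 s.
Horizontal: R = v_x · t = 27.74 × 5.691 = 158 m.

158 m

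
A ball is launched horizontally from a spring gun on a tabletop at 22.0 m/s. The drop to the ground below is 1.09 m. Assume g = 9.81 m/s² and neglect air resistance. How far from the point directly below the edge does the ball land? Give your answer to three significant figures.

Initial vertical velocity is zero, so the fall time comes from h = ½ g t²: t = √(2 × 1.09 / 9.81) = 0.4714 s.
Horizontal motion is uniform at 22.0 m/s, so x = 22.0 × 0.4714 = 10.4 m.

10.4 m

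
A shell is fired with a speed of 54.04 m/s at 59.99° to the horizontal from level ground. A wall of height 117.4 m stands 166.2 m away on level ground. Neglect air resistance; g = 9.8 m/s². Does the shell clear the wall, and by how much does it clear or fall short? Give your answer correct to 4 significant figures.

v_x = 54.04 cos 59.99° = 27.028 m/s; v_y0 = 54.04 sin 59.99° = 46.795 m/s.
Time to reach the wall: t = 166.2 / 27.028 = 6.1492 s.
Height at that point: y = 46.795×6.1492 − 4.900×6.1492² = 102.47 m.
That is 117.4 − 102.47 = 14.93 m below the top of the wall, so the shell does not clear it.

No — it falls 14.93 m short of clearing the wall.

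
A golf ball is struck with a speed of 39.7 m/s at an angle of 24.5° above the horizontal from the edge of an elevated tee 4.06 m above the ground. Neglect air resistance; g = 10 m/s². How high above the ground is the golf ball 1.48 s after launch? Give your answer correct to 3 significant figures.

17.5 m

v_y0 = 39.7 sin 24.5° = 16.46 m/s.
y(t) = 4.06 + v_y0 t − ½ g t² = 4.06 + 16.46×1.48 − ½×10×1.48² = 17.5 m.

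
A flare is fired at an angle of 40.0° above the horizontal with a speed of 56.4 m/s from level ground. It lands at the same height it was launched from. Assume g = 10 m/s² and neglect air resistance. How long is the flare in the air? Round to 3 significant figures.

Vertical component: v_y = 56.4 sin 40.0° = 36.25 m/s.
For a projectile landing at launch height, time of flight is t = 2 v_y / g = 2 × 36.25 / 10 = 7.25 s.

7.25 s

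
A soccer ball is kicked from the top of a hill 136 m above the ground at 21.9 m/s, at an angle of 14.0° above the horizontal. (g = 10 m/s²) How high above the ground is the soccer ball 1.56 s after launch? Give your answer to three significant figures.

132 m

v_y0 = 21.9 sin 14.0° = 5.298 m/s.
y(t) = 136 + v_y0 t − ½ g t² = 136 + 5.298×1.56 − ½×10×1.56² = 132 m.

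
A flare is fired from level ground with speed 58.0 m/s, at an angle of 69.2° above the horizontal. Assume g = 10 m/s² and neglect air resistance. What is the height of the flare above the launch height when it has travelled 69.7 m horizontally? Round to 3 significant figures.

126 m

v_x = 58.0 cos 69.2° = 20.60 m/s, v_y0 = 58.0 sin 69.2° = 54.22 m/s.
Time to reach x = 69.7 m: t = x / v_x = 69.7 / 20.60 = 3.383 s.
y = v_y0 t − ½ g t² = 54.22×3.383 − 5.000×3.383² = 126 m.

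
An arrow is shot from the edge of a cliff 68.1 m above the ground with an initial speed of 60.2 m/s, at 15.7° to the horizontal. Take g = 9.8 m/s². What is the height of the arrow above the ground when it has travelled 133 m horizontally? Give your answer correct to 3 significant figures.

v_x = 60.2 cos 15.7° = 57.95 m/s, v_y0 = 60.2 sin 15.7° = 16.29 m/s.
Time to reach x = 133 m: t = x / v_x = 133 / 57.95 = 2.295 s.
y = 68.1 + v_y0 t − ½ g t² = 68.1 + 16.29×2.295 − 4.900×2.295² = 79.7 m.

79.7 m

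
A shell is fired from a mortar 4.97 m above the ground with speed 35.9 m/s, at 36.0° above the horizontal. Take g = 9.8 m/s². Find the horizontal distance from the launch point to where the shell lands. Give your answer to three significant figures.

132 m

Components: v_x = 35.9 cos 36.0° = 29.04 m/s, v_y = 35.9 sin 36.0° = 21.10 m/s.
Vertical: 0 = 4.97 + 21.10 t − ½(9.8) t² ⇒ 4.900 t² − 21.10 t − 4.97 = 0.
t = [21.10 + √(445.2 + 97.41)] / 9.800 = 4.530 s.
Horizontal: R = v_x · t = 29.04 × 4.530 = 132 m.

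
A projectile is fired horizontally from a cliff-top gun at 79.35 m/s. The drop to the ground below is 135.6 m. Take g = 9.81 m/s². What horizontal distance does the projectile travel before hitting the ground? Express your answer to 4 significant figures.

417.2 m

Initial vertical velocity is zero, so the fall time comes from h = ½ g t²: t = √(2 × 135.6 / 9.81) = 5.2579 s.
Horizontal motion is uniform at 79.35 m/s, so x = 79.35 × 5.2579 = 417.2 m.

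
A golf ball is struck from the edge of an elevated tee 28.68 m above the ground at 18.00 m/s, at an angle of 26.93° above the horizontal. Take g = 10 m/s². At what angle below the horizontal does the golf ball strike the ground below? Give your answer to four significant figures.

v_x = 18.00 cos 26.93° = 16.048 m/s.
At impact |v_y| = √(v_y0² + 2 g h) = √(8.1522² + 2×10×28.68) = 25.299 m/s.
Angle below horizontal = arctan(|v_y| / v_x) = arctan(25.299 / 16.048) = 57.61°.

57.61°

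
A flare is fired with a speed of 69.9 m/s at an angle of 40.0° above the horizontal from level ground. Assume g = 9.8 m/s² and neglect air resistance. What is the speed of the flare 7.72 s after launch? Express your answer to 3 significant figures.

v_x = 69.9 cos 40.0° = 53.55 m/s (constant).
v_y(t) = 69.9 sin 40.0° − g t = 44.93 − 9.8 × 7.72 = -30.73 m/s.
Speed = √(v_x² + v_y²) = √(2868 + 944.3) = 61.7 m/s.

61.7 m/s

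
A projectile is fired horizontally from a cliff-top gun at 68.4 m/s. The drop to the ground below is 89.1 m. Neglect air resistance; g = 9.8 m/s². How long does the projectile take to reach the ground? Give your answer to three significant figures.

The horizontal speed doesn't affect the fall. With v_y0 = 0, h = ½ g t².
t = √(2 × 89.1 / 9.8) = √18.18 = 4.26 s.

4.26 s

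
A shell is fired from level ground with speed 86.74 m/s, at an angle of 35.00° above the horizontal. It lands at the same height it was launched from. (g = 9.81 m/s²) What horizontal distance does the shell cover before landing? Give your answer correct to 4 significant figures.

Components: v_x = 86.74 cos 35.00° = 71.053 m/s, v_y = 86.74 sin 35.00° = 49.752 m/s.
Time of flight (same landing height): t = 2 v_y / g = 2 × 49.752 / 9.81 = 10.143 s.
Range: R = v_x · t = 71.053 × 10.143 = 720.7 m.

720.7 m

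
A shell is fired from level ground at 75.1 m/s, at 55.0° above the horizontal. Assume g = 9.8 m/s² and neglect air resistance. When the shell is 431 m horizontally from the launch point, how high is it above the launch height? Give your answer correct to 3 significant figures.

v_x = 75.1 cos 55.0° = 43.08 m/s, v_y0 = 75.1 sin 55.0° = 61.52 m/s.
Time to reach x = 431 m: t = x / v_x = 431 / 43.08 = 10.00 s.
y = v_y0 t − ½ g t² = 61.52×10.00 − 4.900×10.00² = 125 m.

125 m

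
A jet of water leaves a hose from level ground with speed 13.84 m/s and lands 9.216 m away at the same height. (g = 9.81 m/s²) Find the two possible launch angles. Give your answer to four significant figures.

Level-ground range: R = v₀² sin(2θ)/g ⇒ sin 2θ = R g / v₀² = 9.216×9.81/13.84² = 0.4720.
2θ = arcsin(0.4720) = 28.164° or 180° − 28.164° = 151.836°.
So θ = 14.08° or θ = 75.92°.

14.08° and 75.92°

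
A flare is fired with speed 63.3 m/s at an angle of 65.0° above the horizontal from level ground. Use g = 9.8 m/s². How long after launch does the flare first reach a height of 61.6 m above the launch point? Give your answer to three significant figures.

v_y0 = 63.3 sin 65.0° = 57.37 m/s.
Set y = v_y0 t − ½ g t² = 61.6: 4.900 t² − 57.37 t + 61.6 = 0.
t = [57.37 ± √(3291 − 1207)] / 9.8 = (57.37 ± 45.65) / 9.8, giving t = 1.20 s or t = 10.5 s.
The flare is on the way up at the first time, so t = 1.20 s.

1.20 s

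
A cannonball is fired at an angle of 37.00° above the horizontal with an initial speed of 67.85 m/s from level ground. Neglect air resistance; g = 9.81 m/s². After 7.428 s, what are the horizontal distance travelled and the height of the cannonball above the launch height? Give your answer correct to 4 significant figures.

v_x = 67.85 cos 37.00° = 54.187 m/s; v_y0 = 67.85 sin 37.00° = 40.833 m/s.
x = v_x t = 54.187 × 7.428 = 402.5 m.
y = v_y0 t − ½ g t² = 40.833×7.428 − 4.905×7.428² = 32.67 m.

x = 402.5 m, y = 32.67 m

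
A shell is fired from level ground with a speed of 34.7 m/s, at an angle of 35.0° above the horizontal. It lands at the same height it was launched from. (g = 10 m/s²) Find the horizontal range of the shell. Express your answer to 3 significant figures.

113 m

Components: v_x = 34.7 cos 35.0° = 28.42 m/s, v_y = 34.7 sin 35.0° = 19.90 m/s.
Time of flight (same landing height): t = 2 v_y / g = 2 × 19.90 / 10 = 3.980 s.
Range: R = v_x · t = 28.42 × 3.980 = 113 m.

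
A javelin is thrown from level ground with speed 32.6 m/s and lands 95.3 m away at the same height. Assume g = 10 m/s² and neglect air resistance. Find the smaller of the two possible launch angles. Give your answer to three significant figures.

Level-ground range: R = v₀² sin(2θ)/g ⇒ sin 2θ = R g / v₀² = 95.3×10/32.6² = 0.8967.
2θ = arcsin(0.8967) = 63.73° or 180° − 63.73° = 116.27°.
So θ = 31.9° or θ = 58.1°.

31.9°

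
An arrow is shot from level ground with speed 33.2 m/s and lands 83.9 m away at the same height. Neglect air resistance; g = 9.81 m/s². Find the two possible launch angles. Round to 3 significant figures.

24.2° and 65.8°

Level-ground range: R = v₀² sin(2θ)/g ⇒ sin 2θ = R g / v₀² = 83.9×9.81/33.2² = 0.7467.
2θ = arcsin(0.7467) = 48.31° or 180° − 48.31° = 131.69°.
So θ = 24.2° or θ = 65.8°.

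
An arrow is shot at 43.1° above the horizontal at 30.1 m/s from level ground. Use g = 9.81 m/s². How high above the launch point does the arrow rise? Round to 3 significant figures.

Vertical component of launch velocity: v_y = 30.1 sin 43.1° = 20.57 m/s.
At the highest point the vertical velocity is zero, so v_y² = 2 g h_max.
h_max = (20.57)² / (2 × 9.81) = 423.1 / 19.62 = 21.6 m.

21.6 m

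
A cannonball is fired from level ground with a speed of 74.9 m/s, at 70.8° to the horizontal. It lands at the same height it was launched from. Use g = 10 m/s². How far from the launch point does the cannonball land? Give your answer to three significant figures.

348 m

For level ground, R = v₀² sin(2θ) / g.
sin(2 × 70.8°) = sin 141.6° = 0.6211.
R = (74.9)² × 0.6211 / 10 = 348 m.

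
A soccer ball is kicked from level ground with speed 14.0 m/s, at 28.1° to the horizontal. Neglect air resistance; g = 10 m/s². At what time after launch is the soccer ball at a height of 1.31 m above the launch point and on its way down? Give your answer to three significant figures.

1.08 s

v_y0 = 14.0 sin 28.1° = 6.594 m/s.
Set y = v_y0 t − ½ g t² = 1.31: 5.000 t² − 6.594 t + 1.31 = 0.
t = [6.594 ± √(43.48 − 26.20)] / 10 = (6.594 ± 4.157) / 10, giving t = 0.244 s or t = 1.08 s.
On the way down corresponds to the larger root: t = 1.08 s.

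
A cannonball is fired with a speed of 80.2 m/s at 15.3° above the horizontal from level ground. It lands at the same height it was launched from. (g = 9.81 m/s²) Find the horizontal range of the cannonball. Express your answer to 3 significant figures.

For level ground, R = v₀² sin(2θ) / g.
sin(2 × 15.3°) = sin 30.60° = 0.5090.
R = (80.2)² × 0.5090 / 9.81 = 334 m.

334 m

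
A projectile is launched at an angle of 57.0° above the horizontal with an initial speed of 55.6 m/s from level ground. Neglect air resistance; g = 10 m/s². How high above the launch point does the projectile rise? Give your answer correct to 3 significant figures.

109 m

Vertical component of launch velocity: v_y = 55.6 sin 57.0° = 46.63 m/s.
At the highest point the vertical velocity is zero, so v_y² = 2 g h_max.
h_max = (46.63)² / (2 × 10) = 2174 / 20.00 = 109 m.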